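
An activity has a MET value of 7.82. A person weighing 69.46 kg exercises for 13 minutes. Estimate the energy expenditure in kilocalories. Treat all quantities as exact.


kcal = MET * mass * time_hr
Convert time: 13 min = 0.2167 hr
kcal = 7.82 * 69.46 * 0.2167
kcal = 117.6884 kcal

117.6884 kcal


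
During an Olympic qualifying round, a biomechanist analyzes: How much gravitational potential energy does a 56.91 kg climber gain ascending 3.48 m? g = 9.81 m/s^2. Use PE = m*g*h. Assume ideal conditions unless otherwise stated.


PE = m * g * h
PE = 56.91 * 9.81 * 3.48
PE = 558.2871 * 3.48 = 1942.8391 J

1942.8391 J


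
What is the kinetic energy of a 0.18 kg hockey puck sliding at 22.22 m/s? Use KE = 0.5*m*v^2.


KE = 0.5 * m * v^2
KE = 0.5 * 0.18 * 22.22^2
KE = 0.5 * 0.18 * 493.7284 = 44.4356 J

44.4356 J


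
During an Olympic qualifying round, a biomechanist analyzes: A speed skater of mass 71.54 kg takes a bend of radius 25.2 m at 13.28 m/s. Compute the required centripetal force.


Fc = m * v^2 / r
v^2 = 13.28^2 = 176.3584
Fc = 71.54 * 176.3584 / 25.2
Fc = 12616.6799 / 25.2 = 500.6619 N

500.6619 N


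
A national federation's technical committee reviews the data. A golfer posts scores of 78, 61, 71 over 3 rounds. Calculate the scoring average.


Average = sum / n
Sum = 210
Average = 210 / 3 = 70

70


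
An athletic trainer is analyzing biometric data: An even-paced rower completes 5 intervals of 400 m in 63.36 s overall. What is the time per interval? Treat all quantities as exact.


Split time = total_time / n_laps = 63.36 / 5
Split time = 12.672 s per lap

12.672 s


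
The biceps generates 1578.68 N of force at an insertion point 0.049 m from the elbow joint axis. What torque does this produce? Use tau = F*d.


tau = F * d
tau = 1578.68 * 0.049
tau = 77.3553 N*m

77.3553 N*m


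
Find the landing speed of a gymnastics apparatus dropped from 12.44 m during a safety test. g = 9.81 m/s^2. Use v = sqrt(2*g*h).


v = sqrt(2 * g * h)
v = sqrt(2 * 9.81 * 12.44)
v = sqrt(244.0728) = 15.6228 m/s

15.6228 m/s


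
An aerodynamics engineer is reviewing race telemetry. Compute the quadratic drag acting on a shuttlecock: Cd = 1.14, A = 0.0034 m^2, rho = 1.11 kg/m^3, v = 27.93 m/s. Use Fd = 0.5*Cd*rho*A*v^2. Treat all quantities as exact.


Fd = 0.5 * Cd * rho * A * v^2
Fd = 0.5 * 1.14 * 1.11 * 0.0034 * 27.93^2
v^2 = 780.0849
Fd = 0.5 * 1.14 * 1.11 * 0.0034 * 780.0849 = 1.6781 N

1.6781 N


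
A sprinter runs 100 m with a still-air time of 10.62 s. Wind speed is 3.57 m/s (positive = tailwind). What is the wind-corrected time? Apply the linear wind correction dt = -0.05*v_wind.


dt = -0.05 * v_wind = -0.05 * 3.57 = -0.1785 s
t_corrected = t_still + dt = 10.62 + (-0.1785)
t_corrected = 10.4415 s

10.4415 s


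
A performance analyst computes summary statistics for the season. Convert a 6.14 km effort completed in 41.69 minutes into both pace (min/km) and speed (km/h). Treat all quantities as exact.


Pace = time / distance = 41.69 min / 6.14 km = 6.7899 min/km
Speed = distance / time_in_hours = 6.14 / 0.6948 hr
Speed = 8.8367 km/h

6.7899 min/km, 8.8367 km/h


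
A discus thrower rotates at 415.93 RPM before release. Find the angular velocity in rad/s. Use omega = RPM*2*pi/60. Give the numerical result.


omega = RPM * 2 * pi / 60
omega = 415.93 * 2 * 3.14159 / 60
omega = 2613.3653 / 60 = 43.5561 rad/s

43.5561 rad/s


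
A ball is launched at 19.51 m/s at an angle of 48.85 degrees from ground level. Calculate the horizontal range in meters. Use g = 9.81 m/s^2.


R = v^2 * sin(2*theta) / g
Convert angle to radians: theta = 48.85 deg = 0.8526 rad
sin(2*theta) = sin(1.7052) = 0.991
R = 19.51^2 * 0.991 / 9.81
R = 380.6401 * 0.991 / 9.81 = 38.4514 m

38.4514 m


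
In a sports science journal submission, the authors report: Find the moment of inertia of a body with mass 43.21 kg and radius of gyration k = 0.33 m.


I = m * k^2
I = 43.21 * 0.33^2
I = 43.21 * 0.1089 = 4.7056 kg*m^2

4.7056 kg*m^2


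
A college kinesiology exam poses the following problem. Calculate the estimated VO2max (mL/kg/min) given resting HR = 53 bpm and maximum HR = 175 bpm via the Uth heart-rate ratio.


VO2max = 15.3 * HRmax / HRrest
VO2max = 15.3 * 175 / 53
VO2max = 2677.5 / 53 = 50.5189 mL/kg/min

50.5189 mL/kg/min


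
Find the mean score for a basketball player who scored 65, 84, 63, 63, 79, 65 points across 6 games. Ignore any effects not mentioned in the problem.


Average = sum / n
Sum = 419
Average = 419 / 6 = 69.8333

69.8333


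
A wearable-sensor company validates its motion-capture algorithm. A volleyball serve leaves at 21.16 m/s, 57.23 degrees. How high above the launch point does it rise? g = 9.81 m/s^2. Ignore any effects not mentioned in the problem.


H = (v*sin(theta))^2 / (2*g)
vy = v*sin(theta) = 21.16 * sin(57.23 deg) = 17.7924 m/s
H = vy^2 / (2*g) = 316.5691 / (2*9.81)
H = 316.5691 / 19.62 = 16.135 m

16.135 m


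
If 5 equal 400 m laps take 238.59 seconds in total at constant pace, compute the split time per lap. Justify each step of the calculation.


Split time = total_time / n_laps = 238.59 / 5
Split time = 47.718 s per lap

47.718 s


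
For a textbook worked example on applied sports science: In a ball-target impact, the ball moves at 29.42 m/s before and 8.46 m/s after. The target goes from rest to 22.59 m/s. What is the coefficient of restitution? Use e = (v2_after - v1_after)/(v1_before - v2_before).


e = (v2_after - v1_after) / (v1_before - v2_before)
Numerator = 22.59 - 8.46 = 14.13
Denominator = 29.42 - 0 = 29.42
e = 14.13 / 29.42 = 0.4803

0.4803


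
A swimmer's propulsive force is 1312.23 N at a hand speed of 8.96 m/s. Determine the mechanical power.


P = F * v
P = 1312.23 * 8.96
P = 11757.5808 W

11757.5808 W


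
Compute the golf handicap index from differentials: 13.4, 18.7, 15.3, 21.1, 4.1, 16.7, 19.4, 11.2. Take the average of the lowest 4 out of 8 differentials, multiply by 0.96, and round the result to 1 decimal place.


All differentials: 13.4, 18.7, 15.3, 21.1, 4.1, 16.7, 19.4, 11.2
Sorted: 4.1, 11.2, 13.4, 15.3, 16.7, 18.7, 19.4, 21.1
Best 4: 4.1, 11.2, 13.4, 15.3
Average of best = 44 / 4 = 11
Raw index = 11 * 0.96 = 10.56
Handicap index = round(10.56, 1) = 10.6

10.6


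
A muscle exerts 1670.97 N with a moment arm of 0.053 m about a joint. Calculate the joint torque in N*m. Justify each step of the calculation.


tau = F * d
tau = 1670.97 * 0.053
tau = 88.5614 N*m

88.5614 N*m


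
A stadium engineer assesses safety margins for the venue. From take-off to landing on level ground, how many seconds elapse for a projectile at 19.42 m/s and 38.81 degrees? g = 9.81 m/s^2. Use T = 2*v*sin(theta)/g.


T = 2*v*sin(theta)/g
sin(theta) = sin(38.81 deg) = 0.6267
T = 2*19.42*0.6267 / 9.81
T = 24.3426 / 9.81 = 2.4814 s

2.4814 s


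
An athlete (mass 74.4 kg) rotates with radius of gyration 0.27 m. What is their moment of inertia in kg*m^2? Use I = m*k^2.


I = m * k^2
I = 74.4 * 0.27^2
I = 74.4 * 0.0729 = 5.4238 kg*m^2

5.4238 kg*m^2


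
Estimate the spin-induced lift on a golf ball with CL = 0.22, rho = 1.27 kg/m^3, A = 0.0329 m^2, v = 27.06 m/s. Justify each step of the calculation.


FM = 0.5 * CL * rho * A * v^2
FM = 0.5 * 0.22 * 1.27 * 0.0329 * 27.06^2
v^2 = 732.2436
FM = 0.5 * 0.22 * 1.27 * 0.0329 * 732.2436 = 3.3655 N

3.3655 N


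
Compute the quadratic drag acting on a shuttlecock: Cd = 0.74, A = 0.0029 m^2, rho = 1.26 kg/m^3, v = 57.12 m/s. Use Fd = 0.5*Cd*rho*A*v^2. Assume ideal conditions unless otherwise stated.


Fd = 0.5 * Cd * rho * A * v^2
Fd = 0.5 * 0.74 * 1.26 * 0.0029 * 57.12^2
v^2 = 3262.6944
Fd = 0.5 * 0.74 * 1.26 * 0.0029 * 3262.6944 = 4.4111 N

4.4111 N


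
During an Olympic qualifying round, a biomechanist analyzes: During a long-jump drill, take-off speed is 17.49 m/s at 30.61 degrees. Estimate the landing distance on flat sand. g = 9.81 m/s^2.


R = v^2 * sin(2*theta) / g
Convert angle to radians: theta = 30.61 deg = 0.5342 rad
sin(2*theta) = sin(1.0685) = 0.8765
R = 17.49^2 * 0.8765 / 9.81
R = 305.9001 * 0.8765 / 9.81 = 27.3307 m

27.3307 m


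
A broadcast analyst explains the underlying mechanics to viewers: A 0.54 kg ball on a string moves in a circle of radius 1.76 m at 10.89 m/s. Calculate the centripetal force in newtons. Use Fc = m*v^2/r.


Fc = m * v^2 / r
v^2 = 10.89^2 = 118.5921
Fc = 0.54 * 118.5921 / 1.76
Fc = 64.0397 / 1.76 = 36.3862 N

36.3862 N


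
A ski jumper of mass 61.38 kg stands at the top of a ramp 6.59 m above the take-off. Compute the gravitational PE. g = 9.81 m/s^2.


PE = m * g * h
PE = 61.38 * 9.81 * 6.59
PE = 602.1378 * 6.59 = 3968.0881 J

3968.0881 J


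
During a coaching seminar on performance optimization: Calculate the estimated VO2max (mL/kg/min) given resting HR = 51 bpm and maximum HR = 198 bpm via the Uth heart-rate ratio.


VO2max = 15.3 * HRmax / HRrest
VO2max = 15.3 * 198 / 51
VO2max = 3029.4 / 51 = 59.4 mL/kg/min

59.4 mL/kg/min


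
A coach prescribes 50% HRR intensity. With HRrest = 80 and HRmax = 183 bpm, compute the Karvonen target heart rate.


Target = HRrest + pct*(HRmax - HRrest)
Heart rate reserve = HRmax - HRrest = 183 - 80 = 103 bpm
Fraction = 50% = 0.5
Target = 80 + 0.5 * 103
Target = 80 + 51.5 = 131.5 bpm

131.5 bpm


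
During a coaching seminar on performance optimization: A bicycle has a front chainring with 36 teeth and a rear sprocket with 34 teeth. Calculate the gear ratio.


GR = front_teeth / rear_teeth
GR = 36 / 34
GR = 1.0588

1.0588


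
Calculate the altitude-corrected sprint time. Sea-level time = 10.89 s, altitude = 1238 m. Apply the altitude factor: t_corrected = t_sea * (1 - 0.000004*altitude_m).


Correction factor = 1 - 0.000004 * 1238 = 0.995048
t_corrected = t_sea * factor = 10.89 * 0.995048
t_corrected = 10.8361 s

10.8361 s


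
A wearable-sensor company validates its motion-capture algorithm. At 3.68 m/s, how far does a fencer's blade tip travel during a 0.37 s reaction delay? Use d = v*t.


d = v * t
d = 3.68 * 0.37
d = 1.3616 m

1.3616 m


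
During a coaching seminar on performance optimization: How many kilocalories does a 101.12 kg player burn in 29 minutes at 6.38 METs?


kcal = MET * mass * time_hr
Convert time: 29 min = 0.4833 hr
kcal = 6.38 * 101.12 * 0.4833
kcal = 311.8204 kcal

311.8204 kcal


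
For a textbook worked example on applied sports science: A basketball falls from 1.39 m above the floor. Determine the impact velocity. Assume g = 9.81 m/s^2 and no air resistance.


v = sqrt(2 * g * h)
v = sqrt(2 * 9.81 * 1.39)
v = sqrt(27.2718) = 5.2222 m/s

5.2222 m/s


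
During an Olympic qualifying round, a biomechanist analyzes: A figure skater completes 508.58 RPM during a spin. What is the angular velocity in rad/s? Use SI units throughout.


omega = RPM * 2 * pi / 60
omega = 508.58 * 2 * 3.14159 / 60
omega = 3195.5024 / 60 = 53.2584 rad/s

53.2584 rad/s


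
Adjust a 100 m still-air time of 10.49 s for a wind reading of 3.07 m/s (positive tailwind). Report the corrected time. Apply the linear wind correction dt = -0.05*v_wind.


dt = -0.05 * v_wind = -0.05 * 3.07 = -0.1535 s
t_corrected = t_still + dt = 10.49 + (-0.1535)
t_corrected = 10.3365 s

10.3365 s


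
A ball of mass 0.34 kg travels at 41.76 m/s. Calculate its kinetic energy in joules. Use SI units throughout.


KE = 0.5 * m * v^2
KE = 0.5 * 0.34 * 41.76^2
KE = 0.5 * 0.34 * 1743.8976 = 296.4626 J

296.4626 J


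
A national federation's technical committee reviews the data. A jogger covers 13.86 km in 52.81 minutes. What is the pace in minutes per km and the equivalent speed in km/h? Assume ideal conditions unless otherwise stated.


Pace = time / distance = 52.81 min / 13.86 km = 3.8102 min/km
Speed = distance / time_in_hours = 13.86 / 0.8802 hr
Speed = 15.747 km/h

3.8102 min/km, 15.747 km/h


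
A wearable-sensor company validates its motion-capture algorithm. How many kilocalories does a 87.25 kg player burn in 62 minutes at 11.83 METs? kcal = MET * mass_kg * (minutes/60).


kcal = MET * mass * time_hr
Convert time: 62 min = 1.0333 hr
kcal = 11.83 * 87.25 * 1.0333
kcal = 1066.5731 kcal

1066.5731 kcal


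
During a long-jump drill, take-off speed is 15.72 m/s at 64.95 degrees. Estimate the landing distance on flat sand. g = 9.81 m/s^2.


R = v^2 * sin(2*theta) / g
Convert angle to radians: theta = 64.95 deg = 1.1336 rad
sin(2*theta) = sin(2.2672) = 0.7672
R = 15.72^2 * 0.7672 / 9.81
R = 247.1184 * 0.7672 / 9.81 = 19.3252 m

19.3252 m


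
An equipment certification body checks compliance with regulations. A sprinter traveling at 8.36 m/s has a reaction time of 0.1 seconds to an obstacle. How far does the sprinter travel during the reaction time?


d = v * t
d = 8.36 * 0.1
d = 0.836 m

0.836 m


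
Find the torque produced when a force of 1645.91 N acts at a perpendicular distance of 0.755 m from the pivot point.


tau = F * d
tau = 1645.91 * 0.755
tau = 1242.6621 N*m

1242.6621 N*m


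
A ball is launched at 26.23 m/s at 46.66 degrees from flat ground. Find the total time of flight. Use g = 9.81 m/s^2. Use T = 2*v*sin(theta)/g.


T = 2*v*sin(theta)/g
sin(theta) = sin(46.66 deg) = 0.7273
T = 2*26.23*0.7273 / 9.81
T = 38.1538 / 9.81 = 3.8893 s

3.8893 s


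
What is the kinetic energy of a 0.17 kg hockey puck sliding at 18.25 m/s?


KE = 0.5 * m * v^2
KE = 0.5 * 0.17 * 18.25^2
KE = 0.5 * 0.17 * 333.0625 = 28.3103 J

28.3103 J


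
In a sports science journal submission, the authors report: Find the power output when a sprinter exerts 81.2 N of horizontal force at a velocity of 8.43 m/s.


P = F * v
P = 81.2 * 8.43
P = 684.516 W

684.516 W


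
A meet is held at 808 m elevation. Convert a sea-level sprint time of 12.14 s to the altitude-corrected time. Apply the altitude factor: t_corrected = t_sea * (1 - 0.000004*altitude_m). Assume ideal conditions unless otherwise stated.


Correction factor = 1 - 0.000004 * 808 = 0.996768
t_corrected = t_sea * factor = 12.14 * 0.996768
t_corrected = 12.1008 s

12.1008 s


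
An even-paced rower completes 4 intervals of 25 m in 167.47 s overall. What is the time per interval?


Split time = total_time / n_laps = 167.47 / 4
Split time = 41.8675 s per lap

41.8675 s


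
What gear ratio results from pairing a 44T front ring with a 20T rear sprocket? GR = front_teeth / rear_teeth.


GR = front_teeth / rear_teeth
GR = 44 / 20
GR = 2.2

2.2


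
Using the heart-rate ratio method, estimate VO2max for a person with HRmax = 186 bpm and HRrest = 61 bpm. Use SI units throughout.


VO2max = 15.3 * HRmax / HRrest
VO2max = 15.3 * 186 / 61
VO2max = 2845.8 / 61 = 46.6525 mL/kg/min

46.6525 mL/kg/min


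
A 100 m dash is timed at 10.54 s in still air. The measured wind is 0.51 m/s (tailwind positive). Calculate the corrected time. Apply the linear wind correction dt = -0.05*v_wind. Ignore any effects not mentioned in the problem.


dt = -0.05 * v_wind = -0.05 * 0.51 = -0.0255 s
t_corrected = t_still + dt = 10.54 + (-0.0255)
t_corrected = 10.5145 s

10.5145 s


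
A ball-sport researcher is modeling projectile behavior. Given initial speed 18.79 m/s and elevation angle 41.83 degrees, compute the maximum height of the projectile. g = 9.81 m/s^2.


H = (v*sin(theta))^2 / (2*g)
vy = v*sin(theta) = 18.79 * sin(41.83 deg) = 12.5315 m/s
H = vy^2 / (2*g) = 157.0379 / (2*9.81)
H = 157.0379 / 19.62 = 8.004 m

8.004 m


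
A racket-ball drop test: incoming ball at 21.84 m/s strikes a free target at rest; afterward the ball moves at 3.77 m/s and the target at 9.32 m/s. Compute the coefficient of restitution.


e = (v2_after - v1_after) / (v1_before - v2_before)
Numerator = 9.32 - 3.77 = 5.55
Denominator = 21.84 - 0 = 21.84
e = 5.55 / 21.84 = 0.2541

0.2541


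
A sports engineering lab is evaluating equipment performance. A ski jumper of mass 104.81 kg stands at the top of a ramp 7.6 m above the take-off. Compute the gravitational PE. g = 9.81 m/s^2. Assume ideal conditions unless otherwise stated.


PE = m * g * h
PE = 104.81 * 9.81 * 7.6
PE = 1028.1861 * 7.6 = 7814.2144 J

7814.2144 J


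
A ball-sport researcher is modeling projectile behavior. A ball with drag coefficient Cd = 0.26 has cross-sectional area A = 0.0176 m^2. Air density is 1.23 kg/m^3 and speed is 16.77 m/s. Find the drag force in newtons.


Fd = 0.5 * Cd * rho * A * v^2
Fd = 0.5 * 0.26 * 1.23 * 0.0176 * 16.77^2
v^2 = 281.2329
Fd = 0.5 * 0.26 * 1.23 * 0.0176 * 281.2329 = 0.7915 N

0.7915 N


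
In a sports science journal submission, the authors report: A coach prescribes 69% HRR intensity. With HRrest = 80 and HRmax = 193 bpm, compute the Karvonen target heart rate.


Target = HRrest + pct*(HRmax - HRrest)
Heart rate reserve = HRmax - HRrest = 193 - 80 = 113 bpm
Fraction = 69% = 0.69
Target = 80 + 0.69 * 113
Target = 80 + 77.97 = 157.97 bpm

157.97 bpm


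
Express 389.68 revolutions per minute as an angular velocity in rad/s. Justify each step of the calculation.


omega = RPM * 2 * pi / 60
omega = 389.68 * 2 * 3.14159 / 60
omega = 2448.4317 / 60 = 40.8072 rad/s

40.8072 rad/s


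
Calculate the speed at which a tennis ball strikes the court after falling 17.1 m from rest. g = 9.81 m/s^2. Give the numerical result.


v = sqrt(2 * g * h)
v = sqrt(2 * 9.81 * 17.1)
v = sqrt(335.502) = 18.3167 m/s

18.3167 m/s


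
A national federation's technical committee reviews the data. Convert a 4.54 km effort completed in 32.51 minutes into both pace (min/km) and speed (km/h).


Pace = time / distance = 32.51 min / 4.54 km = 7.1608 min/km
Speed = distance / time_in_hours = 4.54 / 0.5418 hr
Speed = 8.379 km/h

7.1608 min/km, 8.379 km/h


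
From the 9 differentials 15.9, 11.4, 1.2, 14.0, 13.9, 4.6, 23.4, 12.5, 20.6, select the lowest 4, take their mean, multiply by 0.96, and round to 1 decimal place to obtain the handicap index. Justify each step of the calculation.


All differentials: 15.9, 11.4, 1.2, 14.0, 13.9, 4.6, 23.4, 12.5, 20.6
Sorted: 1.2, 4.6, 11.4, 12.5, 13.9, 14.0, 15.9, 20.6, 23.4
Best 4: 1.2, 4.6, 11.4, 12.5
Average of best = 29.7 / 4 = 7.425
Raw index = 7.425 * 0.96 = 7.128
Handicap index = round(7.128, 1) = 7.1

7.1


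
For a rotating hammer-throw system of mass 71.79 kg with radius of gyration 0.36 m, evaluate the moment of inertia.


I = m * k^2
I = 71.79 * 0.36^2
I = 71.79 * 0.1296 = 9.304 kg*m^2

9.304 kg*m^2


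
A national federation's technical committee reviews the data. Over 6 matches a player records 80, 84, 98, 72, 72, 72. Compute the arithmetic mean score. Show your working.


Average = sum / n
Sum = 478
Average = 478 / 6 = 79.6667

79.6667


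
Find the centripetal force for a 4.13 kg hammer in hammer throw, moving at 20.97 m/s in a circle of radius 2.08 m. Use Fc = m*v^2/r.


Fc = m * v^2 / r
v^2 = 20.97^2 = 439.7409
Fc = 4.13 * 439.7409 / 2.08
Fc = 1816.1299 / 2.08 = 873.1394 N

873.1394 N


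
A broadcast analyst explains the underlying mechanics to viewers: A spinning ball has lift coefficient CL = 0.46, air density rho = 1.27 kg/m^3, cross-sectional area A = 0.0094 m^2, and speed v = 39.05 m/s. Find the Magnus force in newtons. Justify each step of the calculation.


FM = 0.5 * CL * rho * A * v^2
FM = 0.5 * 0.46 * 1.27 * 0.0094 * 39.05^2
v^2 = 1524.9025
FM = 0.5 * 0.46 * 1.27 * 0.0094 * 1524.9025 = 4.187 N

4.187 N


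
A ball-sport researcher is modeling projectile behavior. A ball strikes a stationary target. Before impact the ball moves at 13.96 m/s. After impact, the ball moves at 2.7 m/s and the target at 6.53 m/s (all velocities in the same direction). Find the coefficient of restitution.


e = (v2_after - v1_after) / (v1_before - v2_before)
Numerator = 6.53 - 2.7 = 3.83
Denominator = 13.96 - 0 = 13.96
e = 3.83 / 13.96 = 0.2744

0.2744


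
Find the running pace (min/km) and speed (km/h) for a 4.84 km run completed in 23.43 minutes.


Pace = time / distance = 23.43 min / 4.84 km = 4.8409 min/km
Speed = distance / time_in_hours = 4.84 / 0.3905 hr
Speed = 12.3944 km/h

4.8409 min/km, 12.3944 km/h


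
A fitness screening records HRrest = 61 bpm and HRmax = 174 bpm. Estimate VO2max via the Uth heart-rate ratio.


VO2max = 15.3 * HRmax / HRrest
VO2max = 15.3 * 174 / 61
VO2max = 2662.2 / 61 = 43.6426 mL/kg/min

43.6426 mL/kg/min


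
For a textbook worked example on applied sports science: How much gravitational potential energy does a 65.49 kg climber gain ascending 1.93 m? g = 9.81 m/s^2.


PE = m * g * h
PE = 65.49 * 9.81 * 1.93
PE = 642.4569 * 1.93 = 1239.9418 J

1239.9418 J


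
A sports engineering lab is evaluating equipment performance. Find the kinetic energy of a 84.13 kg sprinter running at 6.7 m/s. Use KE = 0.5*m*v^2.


KE = 0.5 * m * v^2
KE = 0.5 * 84.13 * 6.7^2
KE = 0.5 * 84.13 * 44.89 = 1888.2978 J

1888.2978 J


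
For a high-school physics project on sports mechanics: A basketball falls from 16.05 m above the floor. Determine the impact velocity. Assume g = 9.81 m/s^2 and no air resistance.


v = sqrt(2 * g * h)
v = sqrt(2 * 9.81 * 16.05)
v = sqrt(314.901) = 17.7455 m/s

17.7455 m/s


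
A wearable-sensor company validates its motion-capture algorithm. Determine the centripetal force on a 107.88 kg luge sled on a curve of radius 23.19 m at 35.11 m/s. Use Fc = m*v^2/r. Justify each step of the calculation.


Fc = m * v^2 / r
v^2 = 35.11^2 = 1232.7121
Fc = 107.88 * 1232.7121 / 23.19
Fc = 132984.9813 / 23.19 = 5734.5831 N

5734.5831 N


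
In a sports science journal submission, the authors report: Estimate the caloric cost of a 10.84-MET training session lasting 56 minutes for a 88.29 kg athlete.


kcal = MET * mass * time_hr
Convert time: 56 min = 0.9333 hr
kcal = 10.84 * 88.29 * 0.9333
kcal = 893.2594 kcal

893.2594 kcal


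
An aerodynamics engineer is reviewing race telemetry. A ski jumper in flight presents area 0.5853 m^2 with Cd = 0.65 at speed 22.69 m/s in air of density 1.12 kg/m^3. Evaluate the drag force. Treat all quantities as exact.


Fd = 0.5 * Cd * rho * A * v^2
Fd = 0.5 * 0.65 * 1.12 * 0.5853 * 22.69^2
v^2 = 514.8361
Fd = 0.5 * 0.65 * 1.12 * 0.5853 * 514.8361 = 109.6854 N

109.6854 N


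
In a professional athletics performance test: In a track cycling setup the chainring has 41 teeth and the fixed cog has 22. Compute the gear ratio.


GR = front_teeth / rear_teeth
GR = 41 / 22
GR = 1.8636

1.8636


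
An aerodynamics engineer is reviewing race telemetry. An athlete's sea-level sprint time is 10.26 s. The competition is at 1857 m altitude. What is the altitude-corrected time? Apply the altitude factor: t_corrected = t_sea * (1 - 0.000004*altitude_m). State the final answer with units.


Correction factor = 1 - 0.000004 * 1857 = 0.992572
t_corrected = t_sea * factor = 10.26 * 0.992572
t_corrected = 10.1838 s

10.1838 s


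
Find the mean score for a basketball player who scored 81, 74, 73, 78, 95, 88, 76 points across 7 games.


Average = sum / n
Sum = 565
Average = 565 / 7 = 80.7143

80.7143


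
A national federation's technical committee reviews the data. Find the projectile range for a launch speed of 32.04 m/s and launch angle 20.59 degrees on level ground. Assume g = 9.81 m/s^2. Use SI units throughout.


R = v^2 * sin(2*theta) / g
Convert angle to radians: theta = 20.59 deg = 0.3594 rad
sin(2*theta) = sin(0.7187) = 0.6584
R = 32.04^2 * 0.6584 / 9.81
R = 1026.5616 * 0.6584 / 9.81 = 68.9007 m

68.9007 m


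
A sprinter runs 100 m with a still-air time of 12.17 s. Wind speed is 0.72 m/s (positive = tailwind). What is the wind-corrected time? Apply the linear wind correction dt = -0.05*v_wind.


dt = -0.05 * v_wind = -0.05 * 0.72 = -0.036 s
t_corrected = t_still + dt = 12.17 + (-0.036)
t_corrected = 12.134 s

12.134 s


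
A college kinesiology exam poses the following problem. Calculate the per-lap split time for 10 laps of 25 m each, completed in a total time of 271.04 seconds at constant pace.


Split time = total_time / n_laps = 271.04 / 10
Split time = 27.104 s per lap

27.104 s


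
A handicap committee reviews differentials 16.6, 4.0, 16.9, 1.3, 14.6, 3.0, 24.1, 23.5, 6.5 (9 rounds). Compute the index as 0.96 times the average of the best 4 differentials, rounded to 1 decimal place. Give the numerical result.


All differentials: 16.6, 4.0, 16.9, 1.3, 14.6, 3.0, 24.1, 23.5, 6.5
Sorted: 1.3, 3.0, 4.0, 6.5, 14.6, 16.6, 16.9, 23.5, 24.1
Best 4: 1.3, 3.0, 4.0, 6.5
Average of best = 14.8 / 4 = 3.7
Raw index = 3.7 * 0.96 = 3.552
Handicap index = round(3.552, 1) = 3.6

3.6


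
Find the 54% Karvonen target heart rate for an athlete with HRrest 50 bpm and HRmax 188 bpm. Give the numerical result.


Target = HRrest + pct*(HRmax - HRrest)
Heart rate reserve = HRmax - HRrest = 188 - 50 = 138 bpm
Fraction = 54% = 0.54
Target = 50 + 0.54 * 138
Target = 50 + 74.52 = 124.52 bpm

124.52 bpm


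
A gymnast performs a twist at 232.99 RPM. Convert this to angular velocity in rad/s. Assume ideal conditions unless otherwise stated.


omega = RPM * 2 * pi / 60
omega = 232.99 * 2 * 3.14159 / 60
omega = 1463.9193 / 60 = 24.3987 rad/s

24.3987 rad/s


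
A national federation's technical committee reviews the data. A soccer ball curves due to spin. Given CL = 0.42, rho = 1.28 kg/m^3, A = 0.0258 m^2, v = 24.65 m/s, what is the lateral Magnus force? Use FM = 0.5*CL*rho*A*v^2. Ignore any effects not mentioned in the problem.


FM = 0.5 * CL * rho * A * v^2
FM = 0.5 * 0.42 * 1.28 * 0.0258 * 24.65^2
v^2 = 607.6225
FM = 0.5 * 0.42 * 1.28 * 0.0258 * 607.6225 = 4.2139 N

4.2139 N


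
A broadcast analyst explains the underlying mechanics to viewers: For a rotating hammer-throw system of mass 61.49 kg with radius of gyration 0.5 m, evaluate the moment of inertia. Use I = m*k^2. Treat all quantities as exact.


I = m * k^2
I = 61.49 * 0.5^2
I = 61.49 * 0.25 = 15.3725 kg*m^2

15.3725 kg*m^2


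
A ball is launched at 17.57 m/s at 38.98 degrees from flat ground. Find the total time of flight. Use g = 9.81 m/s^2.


T = 2*v*sin(theta)/g
sin(theta) = sin(38.98 deg) = 0.629
T = 2*17.57*0.629 / 9.81
T = 22.1048 / 9.81 = 2.2533 s

2.2533 s


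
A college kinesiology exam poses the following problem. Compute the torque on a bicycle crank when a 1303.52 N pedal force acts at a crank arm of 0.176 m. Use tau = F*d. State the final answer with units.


tau = F * d
tau = 1303.52 * 0.176
tau = 229.4195 N*m

229.4195 N*m


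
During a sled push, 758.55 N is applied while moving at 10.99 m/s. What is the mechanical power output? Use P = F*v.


P = F * v
P = 758.55 * 10.99
P = 8336.4645 W

8336.4645 W


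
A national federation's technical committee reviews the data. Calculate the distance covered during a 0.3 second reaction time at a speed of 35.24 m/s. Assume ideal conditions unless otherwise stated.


d = v * t
d = 35.24 * 0.3
d = 10.572 m

10.572 m


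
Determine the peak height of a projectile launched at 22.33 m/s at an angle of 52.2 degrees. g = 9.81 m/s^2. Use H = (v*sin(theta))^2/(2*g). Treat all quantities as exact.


H = (v*sin(theta))^2 / (2*g)
vy = v*sin(theta) = 22.33 * sin(52.2 deg) = 17.6442 m/s
H = vy^2 / (2*g) = 311.3164 / (2*9.81)
H = 311.3164 / 19.62 = 15.8673 m

15.8673 m


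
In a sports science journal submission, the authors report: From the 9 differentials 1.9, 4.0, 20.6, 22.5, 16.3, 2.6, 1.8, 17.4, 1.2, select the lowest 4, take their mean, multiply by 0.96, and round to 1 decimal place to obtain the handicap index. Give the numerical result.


All differentials: 1.9, 4.0, 20.6, 22.5, 16.3, 2.6, 1.8, 17.4, 1.2
Sorted: 1.2, 1.8, 1.9, 2.6, 4.0, 16.3, 17.4, 20.6, 22.5
Best 4: 1.2, 1.8, 1.9, 2.6
Average of best = 7.5 / 4 = 1.875
Raw index = 1.875 * 0.96 = 1.8
Handicap index = round(1.8, 1) = 1.8

1.8


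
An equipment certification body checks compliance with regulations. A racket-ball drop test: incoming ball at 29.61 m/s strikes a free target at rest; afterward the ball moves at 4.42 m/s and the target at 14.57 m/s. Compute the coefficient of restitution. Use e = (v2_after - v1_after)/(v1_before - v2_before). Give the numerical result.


e = (v2_after - v1_after) / (v1_before - v2_before)
Numerator = 14.57 - 4.42 = 10.15
Denominator = 29.61 - 0 = 29.61
e = 10.15 / 29.61 = 0.3428

0.3428


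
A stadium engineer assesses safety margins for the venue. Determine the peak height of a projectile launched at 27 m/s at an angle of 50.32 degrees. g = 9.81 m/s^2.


H = (v*sin(theta))^2 / (2*g)
vy = v*sin(theta) = 27 * sin(50.32 deg) = 20.7798 m/s
H = vy^2 / (2*g) = 431.8004 / (2*9.81)
H = 431.8004 / 19.62 = 22.0082 m

22.0082 m


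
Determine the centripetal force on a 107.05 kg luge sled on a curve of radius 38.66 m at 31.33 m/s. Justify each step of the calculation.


Fc = m * v^2 / r
v^2 = 31.33^2 = 981.5689
Fc = 107.05 * 981.5689 / 38.66
Fc = 105076.9507 / 38.66 = 2717.976 N

2717.976 N


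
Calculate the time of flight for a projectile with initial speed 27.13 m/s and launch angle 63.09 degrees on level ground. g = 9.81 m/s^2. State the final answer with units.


T = 2*v*sin(theta)/g
sin(theta) = sin(63.09 deg) = 0.8917
T = 2*27.13*0.8917 / 9.81
T = 48.3846 / 9.81 = 4.9322 s

4.9322 s


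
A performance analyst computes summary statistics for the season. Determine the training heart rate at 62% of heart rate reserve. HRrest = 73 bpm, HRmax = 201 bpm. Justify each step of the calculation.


Target = HRrest + pct*(HRmax - HRrest)
Heart rate reserve = HRmax - HRrest = 201 - 73 = 128 bpm
Fraction = 62% = 0.62
Target = 73 + 0.62 * 128
Target = 73 + 79.36 = 152.36 bpm

152.36 bpm


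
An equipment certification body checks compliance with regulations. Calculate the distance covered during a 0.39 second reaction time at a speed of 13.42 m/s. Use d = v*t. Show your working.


d = v * t
d = 13.42 * 0.39
d = 5.2338 m

5.2338 m


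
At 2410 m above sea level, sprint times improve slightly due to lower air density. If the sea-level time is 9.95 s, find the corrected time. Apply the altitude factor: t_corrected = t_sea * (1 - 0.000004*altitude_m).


Correction factor = 1 - 0.000004 * 2410 = 0.99036
t_corrected = t_sea * factor = 9.95 * 0.99036
t_corrected = 9.8541 s

9.8541 s


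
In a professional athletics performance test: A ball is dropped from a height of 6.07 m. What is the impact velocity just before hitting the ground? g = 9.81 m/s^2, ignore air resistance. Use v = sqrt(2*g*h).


v = sqrt(2 * g * h)
v = sqrt(2 * 9.81 * 6.07)
v = sqrt(119.0934) = 10.913 m/s

10.913 m/s


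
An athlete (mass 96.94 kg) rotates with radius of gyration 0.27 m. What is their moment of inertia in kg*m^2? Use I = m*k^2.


I = m * k^2
I = 96.94 * 0.27^2
I = 96.94 * 0.0729 = 7.0669 kg*m^2

7.0669 kg*m^2


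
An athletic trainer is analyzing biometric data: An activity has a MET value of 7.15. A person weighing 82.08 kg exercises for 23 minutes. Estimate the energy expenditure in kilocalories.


kcal = MET * mass * time_hr
Convert time: 23 min = 0.3833 hr
kcal = 7.15 * 82.08 * 0.3833
kcal = 224.9676 kcal

224.9676 kcal


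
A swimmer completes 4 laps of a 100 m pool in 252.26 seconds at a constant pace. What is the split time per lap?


Split time = total_time / n_laps = 252.26 / 4
Split time = 63.065 s per lap

63.065 s


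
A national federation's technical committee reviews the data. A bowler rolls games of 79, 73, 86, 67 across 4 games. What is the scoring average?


Average = sum / n
Sum = 305
Average = 305 / 4 = 76.25

76.25


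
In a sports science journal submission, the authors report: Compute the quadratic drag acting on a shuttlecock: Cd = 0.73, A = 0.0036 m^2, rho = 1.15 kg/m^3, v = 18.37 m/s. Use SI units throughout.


Fd = 0.5 * Cd * rho * A * v^2
Fd = 0.5 * 0.73 * 1.15 * 0.0036 * 18.37^2
v^2 = 337.4569
Fd = 0.5 * 0.73 * 1.15 * 0.0036 * 337.4569 = 0.5099 N

0.5099 N


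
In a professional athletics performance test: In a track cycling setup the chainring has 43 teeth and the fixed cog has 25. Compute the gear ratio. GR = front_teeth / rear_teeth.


GR = front_teeth / rear_teeth
GR = 43 / 25
GR = 1.72

1.72


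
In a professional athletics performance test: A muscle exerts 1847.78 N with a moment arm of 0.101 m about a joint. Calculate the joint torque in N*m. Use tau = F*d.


tau = F * d
tau = 1847.78 * 0.101
tau = 186.6258 N*m

186.6258 N*m


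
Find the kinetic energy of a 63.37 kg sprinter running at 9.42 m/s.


KE = 0.5 * m * v^2
KE = 0.5 * 63.37 * 9.42^2
KE = 0.5 * 63.37 * 88.7364 = 2811.6128 J

2811.6128 J


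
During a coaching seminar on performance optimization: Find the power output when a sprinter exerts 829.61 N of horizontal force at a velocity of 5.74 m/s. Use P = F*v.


P = F * v
P = 829.61 * 5.74
P = 4761.9614 W

4761.9614 W


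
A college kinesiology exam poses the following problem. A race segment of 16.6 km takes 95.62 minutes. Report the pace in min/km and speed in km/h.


Pace = time / distance = 95.62 min / 16.6 km = 5.7602 min/km
Speed = distance / time_in_hours = 16.6 / 1.5937 hr
Speed = 10.4162 km/h

5.7602 min/km, 10.4162 km/h


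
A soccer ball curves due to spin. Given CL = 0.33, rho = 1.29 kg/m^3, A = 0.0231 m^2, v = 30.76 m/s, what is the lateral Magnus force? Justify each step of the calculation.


FM = 0.5 * CL * rho * A * v^2
FM = 0.5 * 0.33 * 1.29 * 0.0231 * 30.76^2
v^2 = 946.1776
FM = 0.5 * 0.33 * 1.29 * 0.0231 * 946.1776 = 4.6522 N

4.6522 N


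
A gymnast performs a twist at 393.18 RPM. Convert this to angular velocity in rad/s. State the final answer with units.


omega = RPM * 2 * pi / 60
omega = 393.18 * 2 * 3.14159 / 60
omega = 2470.4228 / 60 = 41.1737 rad/s

41.1737 rad/s


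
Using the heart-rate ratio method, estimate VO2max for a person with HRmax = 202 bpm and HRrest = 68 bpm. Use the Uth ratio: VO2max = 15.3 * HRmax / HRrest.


VO2max = 15.3 * HRmax / HRrest
VO2max = 15.3 * 202 / 68
VO2max = 3090.6 / 68 = 45.45 mL/kg/min

45.45 mL/kg/min


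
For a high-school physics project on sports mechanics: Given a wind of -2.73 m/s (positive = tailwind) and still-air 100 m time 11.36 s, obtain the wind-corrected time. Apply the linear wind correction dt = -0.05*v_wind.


dt = -0.05 * v_wind = -0.05 * -2.73 = 0.1365 s
t_corrected = t_still + dt = 11.36 + (0.1365)
t_corrected = 11.4965 s

11.4965 s


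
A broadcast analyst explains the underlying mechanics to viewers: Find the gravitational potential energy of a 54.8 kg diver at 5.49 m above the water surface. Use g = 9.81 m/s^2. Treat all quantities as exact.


PE = m * g * h
PE = 54.8 * 9.81 * 5.49
PE = 537.588 * 5.49 = 2951.3581 J

2951.3581 J


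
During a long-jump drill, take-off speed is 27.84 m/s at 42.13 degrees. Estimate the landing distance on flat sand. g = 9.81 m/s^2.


R = v^2 * sin(2*theta) / g
Convert angle to radians: theta = 42.13 deg = 0.7353 rad
sin(2*theta) = sin(1.4706) = 0.995
R = 27.84^2 * 0.995 / 9.81
R = 775.0656 * 0.995 / 9.81 = 78.6116 m

78.6116 m


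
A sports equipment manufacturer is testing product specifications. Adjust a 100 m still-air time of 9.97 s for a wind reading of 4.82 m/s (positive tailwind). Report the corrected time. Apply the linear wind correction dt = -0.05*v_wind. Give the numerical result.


dt = -0.05 * v_wind = -0.05 * 4.82 = -0.241 s
t_corrected = t_still + dt = 9.97 + (-0.241)
t_corrected = 9.729 s

9.729 s


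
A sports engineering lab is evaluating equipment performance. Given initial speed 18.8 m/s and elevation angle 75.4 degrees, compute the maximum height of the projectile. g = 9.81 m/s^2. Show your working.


H = (v*sin(theta))^2 / (2*g)
vy = v*sin(theta) = 18.8 * sin(75.4 deg) = 18.1929 m/s
H = vy^2 / (2*g) = 330.9828 / (2*9.81)
H = 330.9828 / 19.62 = 16.8697 m

16.8697 m


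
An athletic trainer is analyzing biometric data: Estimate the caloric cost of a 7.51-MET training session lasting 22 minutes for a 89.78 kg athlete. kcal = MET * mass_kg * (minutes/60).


kcal = MET * mass * time_hr
Convert time: 22 min = 0.3667 hr
kcal = 7.51 * 89.78 * 0.3667
kcal = 247.2242 kcal

247.2242 kcal


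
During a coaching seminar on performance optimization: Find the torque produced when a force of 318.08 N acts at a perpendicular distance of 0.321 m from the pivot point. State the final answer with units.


tau = F * d
tau = 318.08 * 0.321
tau = 102.1037 N*m

102.1037 N*m


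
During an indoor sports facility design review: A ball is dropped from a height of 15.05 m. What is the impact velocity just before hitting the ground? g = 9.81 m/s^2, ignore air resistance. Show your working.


v = sqrt(2 * g * h)
v = sqrt(2 * 9.81 * 15.05)
v = sqrt(295.281) = 17.1837 m/s

17.1837 m/s


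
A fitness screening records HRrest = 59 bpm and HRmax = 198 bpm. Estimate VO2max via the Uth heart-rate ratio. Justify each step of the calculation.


VO2max = 15.3 * HRmax / HRrest
VO2max = 15.3 * 198 / 59
VO2max = 3029.4 / 59 = 51.3458 mL/kg/min

51.3458 mL/kg/min


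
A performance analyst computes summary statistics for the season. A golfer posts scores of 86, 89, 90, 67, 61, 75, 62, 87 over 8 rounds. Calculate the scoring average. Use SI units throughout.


Average = sum / n
Sum = 617
Average = 617 / 8 = 77.125

77.125


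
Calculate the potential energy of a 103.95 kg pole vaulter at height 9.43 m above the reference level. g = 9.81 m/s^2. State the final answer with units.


PE = m * g * h
PE = 103.95 * 9.81 * 9.43
PE = 1019.7495 * 9.43 = 9616.2378 J

9616.2378 J


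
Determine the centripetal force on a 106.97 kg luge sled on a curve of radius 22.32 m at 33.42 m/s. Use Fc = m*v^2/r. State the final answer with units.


Fc = m * v^2 / r
v^2 = 33.42^2 = 1116.8964
Fc = 106.97 * 1116.8964 / 22.32
Fc = 119474.4079 / 22.32 = 5352.7961 N

5352.7961 N


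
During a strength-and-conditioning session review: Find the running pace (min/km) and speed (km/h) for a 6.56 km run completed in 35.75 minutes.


Pace = time / distance = 35.75 min / 6.56 km = 5.4497 min/km
Speed = distance / time_in_hours = 6.56 / 0.5958 hr
Speed = 11.0098 km/h

5.4497 min/km, 11.0098 km/h


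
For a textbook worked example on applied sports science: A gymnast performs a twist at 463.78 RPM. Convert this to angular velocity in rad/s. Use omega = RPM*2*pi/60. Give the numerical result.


omega = RPM * 2 * pi / 60
omega = 463.78 * 2 * 3.14159 / 60
omega = 2914.0157 / 60 = 48.5669 rad/s

48.5669 rad/s


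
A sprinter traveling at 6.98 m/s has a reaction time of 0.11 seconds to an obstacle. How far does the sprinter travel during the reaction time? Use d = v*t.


d = v * t
d = 6.98 * 0.11
d = 0.7678 m

0.7678 m


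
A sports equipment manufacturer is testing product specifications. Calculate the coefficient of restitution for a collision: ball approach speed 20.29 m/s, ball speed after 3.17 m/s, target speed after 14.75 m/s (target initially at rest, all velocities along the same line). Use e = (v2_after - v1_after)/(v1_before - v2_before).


e = (v2_after - v1_after) / (v1_before - v2_before)
Numerator = 14.75 - 3.17 = 11.58
Denominator = 20.29 - 0 = 20.29
e = 11.58 / 20.29 = 0.5707

0.5707


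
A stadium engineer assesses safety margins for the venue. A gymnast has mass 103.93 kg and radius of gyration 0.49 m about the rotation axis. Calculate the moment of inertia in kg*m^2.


I = m * k^2
I = 103.93 * 0.49^2
I = 103.93 * 0.2401 = 24.9536 kg*m^2

24.9536 kg*m^2


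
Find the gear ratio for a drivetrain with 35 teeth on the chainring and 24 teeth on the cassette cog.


GR = front_teeth / rear_teeth
GR = 35 / 24
GR = 1.4583

1.4583


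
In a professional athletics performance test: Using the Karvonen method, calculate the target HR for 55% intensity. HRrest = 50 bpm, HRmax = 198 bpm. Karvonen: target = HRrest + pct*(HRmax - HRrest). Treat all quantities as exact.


Target = HRrest + pct*(HRmax - HRrest)
Heart rate reserve = HRmax - HRrest = 198 - 50 = 148 bpm
Fraction = 55% = 0.55
Target = 50 + 0.55 * 148
Target = 50 + 81.4 = 131.4 bpm

131.4 bpm
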